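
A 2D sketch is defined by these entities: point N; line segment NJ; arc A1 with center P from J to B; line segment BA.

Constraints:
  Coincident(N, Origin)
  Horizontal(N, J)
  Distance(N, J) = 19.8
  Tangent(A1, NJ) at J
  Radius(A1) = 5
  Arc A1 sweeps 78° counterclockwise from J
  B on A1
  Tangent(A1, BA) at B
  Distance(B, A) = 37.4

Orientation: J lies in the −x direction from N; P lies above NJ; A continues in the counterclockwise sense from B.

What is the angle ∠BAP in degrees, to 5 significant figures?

7.6147°

N is at the origin; NJ is horizontal with |NJ| = 19.8 and J on the −x side, so J = (-19.800, 0.0000). Tangency of A1 to NJ means the radius PJ is perpendicular to NJ, so P = J + (0, 5) = (-19.800, 5.0000). On A1, J sits at bearing -90° from P; a 78° counterclockwise sweep puts B at bearing -12°, so B = P + 5.0·(cos -12°, sin -12°) = (-14.909, 3.9604). Tangency of A1 to BA means the radius PB is perpendicular to BA, so BA runs along (−sin -12°, cos -12°); with |BA| = 37.4, A = (-7.1334, 40.543). Then cos ∠BAP = AB·AP / (|AB||AP|), giving 7.6147°.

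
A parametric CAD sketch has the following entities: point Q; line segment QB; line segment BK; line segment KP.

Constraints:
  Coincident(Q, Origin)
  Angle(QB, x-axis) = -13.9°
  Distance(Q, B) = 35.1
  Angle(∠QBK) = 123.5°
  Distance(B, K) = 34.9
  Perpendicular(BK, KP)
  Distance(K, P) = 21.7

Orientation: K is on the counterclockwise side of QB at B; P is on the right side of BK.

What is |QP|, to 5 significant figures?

74.454

Q is at the origin; QB runs at -13.9° with length 35.1, so B = 35.1·(cos -13.9°, sin -13.9°) = (34.072, -8.4320). ∠QBK = 123.5°, so BK runs at -13.9° + (180° − 123.5°) = 42.600° from the x-axis; with |BK| = 34.9, K = B + 34.9·(cos 42.600°, sin 42.600°) = (59.762, 15.191). The perpendicularity gives KP at right angles to BK; with |KP| = 21.7 on the right of BK, P = K + 21.7·(0.67688, -0.73610) = (74.450, -0.78234). Then |QP| = |P − Q| = 74.454.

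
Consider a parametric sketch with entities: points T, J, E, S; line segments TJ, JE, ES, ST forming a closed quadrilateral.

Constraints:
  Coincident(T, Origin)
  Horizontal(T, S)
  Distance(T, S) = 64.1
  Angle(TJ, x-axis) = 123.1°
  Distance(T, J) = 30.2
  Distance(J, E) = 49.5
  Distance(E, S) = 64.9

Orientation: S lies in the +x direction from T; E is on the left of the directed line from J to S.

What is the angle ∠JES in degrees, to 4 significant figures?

94.22°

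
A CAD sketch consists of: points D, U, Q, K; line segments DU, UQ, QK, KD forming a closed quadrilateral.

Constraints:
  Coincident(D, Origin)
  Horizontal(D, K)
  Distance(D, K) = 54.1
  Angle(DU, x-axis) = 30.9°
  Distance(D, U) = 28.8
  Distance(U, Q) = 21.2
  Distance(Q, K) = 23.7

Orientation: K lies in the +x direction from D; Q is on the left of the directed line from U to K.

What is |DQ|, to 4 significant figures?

49.75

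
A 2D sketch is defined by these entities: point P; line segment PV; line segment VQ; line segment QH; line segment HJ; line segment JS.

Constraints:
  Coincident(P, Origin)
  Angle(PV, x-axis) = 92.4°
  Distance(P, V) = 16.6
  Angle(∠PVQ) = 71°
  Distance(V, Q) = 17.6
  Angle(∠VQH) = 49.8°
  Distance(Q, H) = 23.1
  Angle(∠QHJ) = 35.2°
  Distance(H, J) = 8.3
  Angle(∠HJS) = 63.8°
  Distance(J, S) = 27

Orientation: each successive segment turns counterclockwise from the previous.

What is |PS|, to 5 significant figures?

22.453

P is at the origin; PV runs at 92.4° with length 16.6, so V = (-0.69514, 16.585). ∠PVQ = 71.0° gives VQ at -158.60° from the x-axis; with |VQ| = 17.6, Q = (-17.082, 10.164). ∠VQH = 49.8° gives QH at -28.400° from the x-axis; with |QH| = 23.1, H = (3.2382, -0.82331). ∠QHJ = 35.2° gives HJ at 116.40° from the x-axis; with |HJ| = 8.3, J = (-0.45231, 6.6111). ∠HJS = 63.8° gives JS at -127.40° from the x-axis; with |JS| = 27.0, S = (-16.851, -14.838). Then |PS| = |S − P| = 22.453.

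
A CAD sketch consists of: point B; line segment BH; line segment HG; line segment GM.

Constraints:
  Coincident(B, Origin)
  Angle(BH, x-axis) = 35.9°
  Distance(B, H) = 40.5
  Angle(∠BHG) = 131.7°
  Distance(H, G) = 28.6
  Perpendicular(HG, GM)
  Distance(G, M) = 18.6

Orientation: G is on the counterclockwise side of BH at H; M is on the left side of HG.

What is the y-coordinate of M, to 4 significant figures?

54.08

B is at the origin; BH runs at 35.9° with length 40.5, so H = 40.5·(cos 35.9°, sin 35.9°) = (32.81, 23.75). ∠BHG = 131.7°, so HG runs at 35.9° + (180° − 131.7°) = 84.20° from the x-axis; with |HG| = 28.6, G = H + 28.6·(cos 84.20°, sin 84.20°) = (35.70, 52.20). HG ⟂ GM; with |GM| = 18.6 on the left of HG, M = G + 18.6·(-0.9949, 0.1011) = (17.19, 54.08). So M.y = 54.08.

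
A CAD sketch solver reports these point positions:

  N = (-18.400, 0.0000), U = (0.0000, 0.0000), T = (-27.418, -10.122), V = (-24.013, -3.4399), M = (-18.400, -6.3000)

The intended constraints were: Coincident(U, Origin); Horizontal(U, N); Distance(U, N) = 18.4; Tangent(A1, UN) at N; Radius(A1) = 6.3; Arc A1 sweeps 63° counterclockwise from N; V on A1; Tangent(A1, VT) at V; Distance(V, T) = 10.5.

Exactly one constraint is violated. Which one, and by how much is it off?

Distance(V, T) = 10.5 — off by 3.00.

U = (0.00, 0.00) ✓; U.y = 0.00, N.y = 0.00 ✓; |UN| = 18.40 ✓; ∠(MN, NU) = 90.00° ✓; |MN| = 6.300 ✓; bearing(M→V) − bearing(M→N) = 63.00° ✓; |MV| = 6.300 ✓; ∠(MV, VT) = 90.00° ✓; |VT| = 7.500 ✗.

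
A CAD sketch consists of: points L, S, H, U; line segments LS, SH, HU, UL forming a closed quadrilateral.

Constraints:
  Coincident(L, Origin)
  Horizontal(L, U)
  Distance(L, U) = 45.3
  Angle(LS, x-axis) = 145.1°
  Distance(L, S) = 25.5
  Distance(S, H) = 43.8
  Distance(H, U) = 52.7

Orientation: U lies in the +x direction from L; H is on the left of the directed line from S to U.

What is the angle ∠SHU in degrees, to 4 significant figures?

88.78°

L is at the origin; L and U share the same y with |LU| = 45.3 and U in +x, so U = (45.3, 0). LS runs at 145.1° with |LS| = 25.5, so S = (-20.91, 14.59). H is determined by |SH| = 43.8 and |HU| = 52.7 together: it lies at the intersection of circle(S, 43.8) and circle(U, 52.7). With |SU| = 67.80, the foot of the radical line on SU is 27.57 from S and the perpendicular offset is √(43.8² − 27.57²) = 34.04. Taking the left-of-SU solution: H = (13.33, 41.90).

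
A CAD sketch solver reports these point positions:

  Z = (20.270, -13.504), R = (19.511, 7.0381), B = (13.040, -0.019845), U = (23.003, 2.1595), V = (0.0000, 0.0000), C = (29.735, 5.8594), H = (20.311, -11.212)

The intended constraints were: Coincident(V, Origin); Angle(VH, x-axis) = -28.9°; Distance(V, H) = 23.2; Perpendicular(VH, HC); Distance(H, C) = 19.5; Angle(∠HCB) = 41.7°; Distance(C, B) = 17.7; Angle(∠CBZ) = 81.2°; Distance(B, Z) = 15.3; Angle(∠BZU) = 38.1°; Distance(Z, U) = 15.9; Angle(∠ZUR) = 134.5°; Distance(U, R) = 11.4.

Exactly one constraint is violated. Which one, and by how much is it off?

Distance(U, R) = 11.4 — off by 5.40.

V = (0.00, 0.00) ✓; VH at -28.90° ✓; |VH| = 23.20 ✓; ∠(VH, HC) = 90.00° ✓; |HC| = 19.50 ✓; ∠HCB = 41.70° ✓; |CB| = 17.70 ✓; ∠CBZ = 81.20° ✓; |BZ| = 15.30 ✓; ∠BZU = 38.10° ✓; |ZU| = 15.90 ✓; ∠ZUR = 134.5° ✓; |UR| = 6.000 ✗.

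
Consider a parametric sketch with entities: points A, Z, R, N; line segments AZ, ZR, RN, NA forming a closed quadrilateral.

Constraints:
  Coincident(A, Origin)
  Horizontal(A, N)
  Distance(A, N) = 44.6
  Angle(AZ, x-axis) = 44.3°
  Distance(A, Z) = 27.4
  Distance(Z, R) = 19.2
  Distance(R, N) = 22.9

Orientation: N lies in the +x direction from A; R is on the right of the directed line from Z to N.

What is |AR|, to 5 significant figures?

21.700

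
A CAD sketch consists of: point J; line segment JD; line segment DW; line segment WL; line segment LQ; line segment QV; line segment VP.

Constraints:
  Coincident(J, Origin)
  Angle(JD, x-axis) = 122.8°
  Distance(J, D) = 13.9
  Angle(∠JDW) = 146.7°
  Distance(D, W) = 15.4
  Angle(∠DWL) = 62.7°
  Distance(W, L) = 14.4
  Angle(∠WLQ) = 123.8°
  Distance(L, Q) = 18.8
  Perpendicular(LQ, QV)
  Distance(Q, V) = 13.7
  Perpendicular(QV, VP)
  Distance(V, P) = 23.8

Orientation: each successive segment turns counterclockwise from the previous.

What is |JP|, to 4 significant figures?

25.48

LQ ⟂ QV, so QV runs at 59.60°; with |QV| = 13.7, V = (2.393, 5.851). QV ⟂ VP, so VP runs at 149.6°; with |VP| = 23.8, P = (-18.14, 17.90). Then |JP| = |P − J| = 25.48.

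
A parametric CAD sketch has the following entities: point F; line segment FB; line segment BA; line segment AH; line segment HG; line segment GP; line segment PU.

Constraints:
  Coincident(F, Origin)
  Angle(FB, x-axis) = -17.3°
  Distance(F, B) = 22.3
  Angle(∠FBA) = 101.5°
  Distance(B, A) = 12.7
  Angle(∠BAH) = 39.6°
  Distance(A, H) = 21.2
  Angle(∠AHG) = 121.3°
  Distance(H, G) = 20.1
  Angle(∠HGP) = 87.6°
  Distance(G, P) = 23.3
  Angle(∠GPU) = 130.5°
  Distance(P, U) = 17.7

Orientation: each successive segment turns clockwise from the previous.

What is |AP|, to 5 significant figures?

30.577

∠AHG = 121.3° gives HG at 65.100° from the x-axis; with |HG| = 20.1, G = (16.677, 16.582). ∠HGP = 87.6° gives GP at -27.300° from the x-axis; with |GP| = 23.3, P = (37.382, 5.8955). Then |AP| = |P − A| = 30.577.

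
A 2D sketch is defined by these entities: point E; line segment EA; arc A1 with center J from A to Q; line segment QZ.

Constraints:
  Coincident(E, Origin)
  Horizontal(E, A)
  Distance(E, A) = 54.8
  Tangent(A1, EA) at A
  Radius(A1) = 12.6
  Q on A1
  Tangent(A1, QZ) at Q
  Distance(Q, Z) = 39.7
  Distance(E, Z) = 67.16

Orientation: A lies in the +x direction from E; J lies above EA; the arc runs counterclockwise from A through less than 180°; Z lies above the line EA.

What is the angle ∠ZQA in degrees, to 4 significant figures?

117.4°

Checks: |JQ| = 12.60 ✓; ∠(JQ, QZ) = 90.00° ✓; |QZ| = 39.70 ✓; |EZ| = 67.16 ✓.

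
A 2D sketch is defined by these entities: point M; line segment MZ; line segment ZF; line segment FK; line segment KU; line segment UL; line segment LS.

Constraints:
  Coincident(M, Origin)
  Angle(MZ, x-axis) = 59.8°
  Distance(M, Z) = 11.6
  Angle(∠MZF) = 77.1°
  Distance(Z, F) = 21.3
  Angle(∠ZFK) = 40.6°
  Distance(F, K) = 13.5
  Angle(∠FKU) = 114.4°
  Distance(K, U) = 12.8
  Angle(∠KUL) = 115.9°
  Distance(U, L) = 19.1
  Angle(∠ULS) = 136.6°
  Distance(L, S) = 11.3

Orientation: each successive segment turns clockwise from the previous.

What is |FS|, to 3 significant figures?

28.1

M is at the origin; MZ runs at 59.8° with length 11.6, so Z = (5.84, 10.0). ∠MZF = 77.1° gives ZF at -43.1° from the x-axis; with |ZF| = 21.3, F = (21.4, -4.53). ∠ZFK = 40.6° gives FK at 178° from the x-axis; with |FK| = 13.5, K = (7.90, -3.94). ∠FKU = 114.4° gives KU at 112° from the x-axis; with |KU| = 12.8, U = (3.13, 7.94). ∠KUL = 115.9° gives UL at 47.8° from the x-axis; with |UL| = 19.1, L = (16.0, 22.1). ∠ULS = 136.6° gives LS at 4.40° from the x-axis; with |LS| = 11.3, S = (27.2, 23.0). Then |FS| = |S − F| = 28.1.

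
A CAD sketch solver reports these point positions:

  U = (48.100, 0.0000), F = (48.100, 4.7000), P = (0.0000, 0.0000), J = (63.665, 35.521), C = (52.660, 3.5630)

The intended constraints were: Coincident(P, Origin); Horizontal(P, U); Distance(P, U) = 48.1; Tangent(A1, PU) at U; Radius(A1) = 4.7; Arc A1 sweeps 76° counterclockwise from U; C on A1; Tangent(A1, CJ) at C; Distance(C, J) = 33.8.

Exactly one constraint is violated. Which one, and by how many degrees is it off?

Tangent(A1, CJ) at C — off by 5.00°.

P = (0.00, 0.00) ✓; P.y = 0.00, U.y = 0.00 ✓; |PU| = 48.10 ✓; ∠(FU, UP) = 90.00° ✓; |FU| = 4.700 ✓; bearing(F→C) − bearing(F→U) = 76.00° ✓; |FC| = 4.700 ✓; ∠(FC, CJ) = 95.00° ✗; |CJ| = 33.80 ✓.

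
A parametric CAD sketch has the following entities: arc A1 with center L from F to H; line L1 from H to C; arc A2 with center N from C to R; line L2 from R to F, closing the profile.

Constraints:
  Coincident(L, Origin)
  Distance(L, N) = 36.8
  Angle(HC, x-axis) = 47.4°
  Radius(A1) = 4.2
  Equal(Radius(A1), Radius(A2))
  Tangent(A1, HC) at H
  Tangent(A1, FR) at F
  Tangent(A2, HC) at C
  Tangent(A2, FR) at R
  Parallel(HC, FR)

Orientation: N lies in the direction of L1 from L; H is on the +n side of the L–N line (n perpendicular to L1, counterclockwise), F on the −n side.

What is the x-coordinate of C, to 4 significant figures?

21.82

The slot axis is L1's direction at 47.4°, so u = (cos 47.4°, sin 47.4°) = (0.6769, 0.7361) and n = (−sin 47.4°, cos 47.4°) = (-0.7361, 0.6769). L is at the origin and N lies 36.8 along u from L, so N = 36.8·u = (24.91, 27.09). Tangency of A1 to both parallel lines with radius 4.2 puts H and F at L ± 4.2·n: H = (-3.092, 2.843), F = (3.092, -2.843). Equal radii place C and R the same way about N: C = N + 4.2·n = (21.82, 29.93), R = N − 4.2·n = (28.00, 24.25). So C.x = 21.82.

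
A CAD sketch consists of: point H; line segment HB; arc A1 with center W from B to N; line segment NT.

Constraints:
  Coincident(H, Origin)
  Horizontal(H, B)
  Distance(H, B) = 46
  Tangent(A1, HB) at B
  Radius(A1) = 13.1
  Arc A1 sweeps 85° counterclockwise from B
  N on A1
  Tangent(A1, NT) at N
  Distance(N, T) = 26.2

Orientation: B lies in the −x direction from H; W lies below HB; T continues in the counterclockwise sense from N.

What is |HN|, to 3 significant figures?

60.2

H is at the origin; H and B share the same y with |HB| = 46.0 and B on the −x side, so B = (-46.0, 0.00). A1 meets HB tangentially, so WB is at right angles to HB, so W = B + (0, -13.1) = (-46.0, -13.1). On A1, B sits at bearing 90° from W; an 85° counterclockwise sweep puts N at bearing 175°, so N = W + 13.1·(cos 175°, sin 175°) = (-59.1, -12.0). Then |HN| = |N − H| = 60.2.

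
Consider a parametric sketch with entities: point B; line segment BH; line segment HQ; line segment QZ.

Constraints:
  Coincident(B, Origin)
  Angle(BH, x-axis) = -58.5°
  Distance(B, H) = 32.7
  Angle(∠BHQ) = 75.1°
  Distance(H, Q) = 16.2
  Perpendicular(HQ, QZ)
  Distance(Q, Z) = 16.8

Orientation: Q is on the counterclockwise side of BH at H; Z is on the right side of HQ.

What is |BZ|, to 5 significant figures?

49.024

B is at the origin; BH runs at -58.5° with length 32.7, so H = 32.7·(cos -58.5°, sin -58.5°) = (17.086, -27.881). ∠BHQ = 75.1°, so HQ runs at -58.5° + (180° − 75.1°) = 46.400° from the x-axis; with |HQ| = 16.2, Q = H + 16.2·(cos 46.400°, sin 46.400°) = (28.258, -16.150). HQ is perpendicular to QZ; with |QZ| = 16.8 on the right of HQ, Z = Q + 16.8·(0.72417, -0.68962) = (40.424, -27.735). Then |BZ| = |Z − B| = 49.024.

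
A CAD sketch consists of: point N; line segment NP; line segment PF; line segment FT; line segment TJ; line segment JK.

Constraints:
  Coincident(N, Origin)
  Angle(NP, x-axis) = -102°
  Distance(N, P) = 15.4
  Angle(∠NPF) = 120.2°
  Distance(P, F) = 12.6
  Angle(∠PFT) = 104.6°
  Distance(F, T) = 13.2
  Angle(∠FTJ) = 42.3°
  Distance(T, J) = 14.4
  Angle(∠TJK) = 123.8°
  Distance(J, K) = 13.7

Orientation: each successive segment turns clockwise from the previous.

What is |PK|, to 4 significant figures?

9.535

N is at the origin; NP runs at -102.0° with length 15.4, so P = (-3.202, -15.06). ∠NPF = 120.2° gives PF at -161.8° from the x-axis; with |PF| = 12.6, F = (-15.17, -19.00). ∠PFT = 104.6° gives FT at 122.8° from the x-axis; with |FT| = 13.2, T = (-22.32, -7.903). ∠FTJ = 42.3° gives TJ at -14.90° from the x-axis; with |TJ| = 14.4, J = (-8.406, -11.61). ∠TJK = 123.8° gives JK at -71.10° from the x-axis; with |JK| = 13.7, K = (-3.969, -24.57). Then |PK| = |K − P| = 9.535.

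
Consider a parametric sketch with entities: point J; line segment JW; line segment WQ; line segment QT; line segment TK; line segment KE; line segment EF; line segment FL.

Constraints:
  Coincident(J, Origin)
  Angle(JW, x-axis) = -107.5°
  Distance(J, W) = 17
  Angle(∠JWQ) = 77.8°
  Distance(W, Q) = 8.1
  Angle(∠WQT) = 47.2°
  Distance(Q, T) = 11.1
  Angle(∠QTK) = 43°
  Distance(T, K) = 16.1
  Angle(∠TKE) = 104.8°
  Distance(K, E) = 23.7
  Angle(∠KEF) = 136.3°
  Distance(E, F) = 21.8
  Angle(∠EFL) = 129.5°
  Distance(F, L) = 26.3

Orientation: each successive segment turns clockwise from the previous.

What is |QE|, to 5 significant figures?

20.795

J is at the origin; JW runs at -107.5° with length 17.0, so W = (-5.1120, -16.213). ∠JWQ = 77.8° gives WQ at 150.30° from the x-axis; with |WQ| = 8.1, Q = (-12.148, -12.200). ∠WQT = 47.2° gives QT at 17.500° from the x-axis; with |QT| = 11.1, T = (-1.5617, -8.8621). ∠QTK = 43.0° gives TK at -119.50° from the x-axis; with |TK| = 16.1, K = (-9.4897, -22.875). ∠TKE = 104.8° gives KE at 165.30° from the x-axis; with |KE| = 23.7, E = (-32.414, -16.861). Then |QE| = |E − Q| = 20.795.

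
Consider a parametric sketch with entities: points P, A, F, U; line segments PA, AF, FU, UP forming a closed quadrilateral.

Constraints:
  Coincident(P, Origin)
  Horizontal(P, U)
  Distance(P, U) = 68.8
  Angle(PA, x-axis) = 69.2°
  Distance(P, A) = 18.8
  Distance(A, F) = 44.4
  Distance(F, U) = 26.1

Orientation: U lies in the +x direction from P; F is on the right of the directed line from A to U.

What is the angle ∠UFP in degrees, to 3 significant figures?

155°

P is at the origin; PU is horizontal with |PU| = 68.8 and U in +x, so U = (68.8, 0). PA runs at 69.2° with |PA| = 18.8, so A = (6.68, 17.6). F is determined by |AF| = 44.4 and |FU| = 26.1 together: it lies at the intersection of circle(A, 44.4) and circle(U, 26.1). With |AU| = 64.6, the foot of the radical line on AU is 42.3 from A and the perpendicular offset is √(44.4² − 42.3²) = 13.6. Taking the right-of-AU solution: F = (43.7, -7.00).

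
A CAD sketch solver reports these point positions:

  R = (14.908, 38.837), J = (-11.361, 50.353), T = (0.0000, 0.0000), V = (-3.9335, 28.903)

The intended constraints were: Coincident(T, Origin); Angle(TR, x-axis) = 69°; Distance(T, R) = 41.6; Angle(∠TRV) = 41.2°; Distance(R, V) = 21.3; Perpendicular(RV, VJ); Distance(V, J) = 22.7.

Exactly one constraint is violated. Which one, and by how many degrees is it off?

Perpendicular(RV, VJ) — off by 8.70°.

T = (0.00, 0.00) ✓; TR at 69.00° ✓; |TR| = 41.60 ✓; ∠TRV = 41.20° ✓; |RV| = 21.30 ✓; ∠(RV, VJ) = 98.70° ✗; |VJ| = 22.70 ✓.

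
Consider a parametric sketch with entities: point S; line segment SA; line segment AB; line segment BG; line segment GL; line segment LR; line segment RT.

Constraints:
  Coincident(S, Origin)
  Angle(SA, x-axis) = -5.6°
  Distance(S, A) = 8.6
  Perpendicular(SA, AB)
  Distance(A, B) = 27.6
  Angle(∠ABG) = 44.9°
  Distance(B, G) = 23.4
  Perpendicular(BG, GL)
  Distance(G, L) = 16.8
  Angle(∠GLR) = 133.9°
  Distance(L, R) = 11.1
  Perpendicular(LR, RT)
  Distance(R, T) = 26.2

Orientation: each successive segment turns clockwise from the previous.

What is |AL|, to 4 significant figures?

4.692

S is at the origin; SA runs at -5.6° with length 8.6, so A = (8.559, -0.8392). The perpendicularity gives AB at right angles to SA, so AB runs at -95.60°; with |AB| = 27.6, B = (5.866, -28.31). ∠ABG = 44.9° gives BG at 129.3° from the x-axis; with |BG| = 23.4, G = (-8.955, -10.20). BG ⟂ GL, so GL runs at 39.30°; with |GL| = 16.8, L = (4.045, 0.4412). Then |AL| = |L − A| = 4.692.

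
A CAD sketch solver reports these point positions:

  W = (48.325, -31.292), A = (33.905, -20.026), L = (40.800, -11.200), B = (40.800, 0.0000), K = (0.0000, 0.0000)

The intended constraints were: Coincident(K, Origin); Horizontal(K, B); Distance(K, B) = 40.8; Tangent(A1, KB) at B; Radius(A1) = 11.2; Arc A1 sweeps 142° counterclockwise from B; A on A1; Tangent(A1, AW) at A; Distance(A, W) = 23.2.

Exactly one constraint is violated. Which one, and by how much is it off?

Distance(A, W) = 23.2 — off by 4.90.

K = (0.00, 0.00) ✓; K.y = 0.00, B.y = 0.00 ✓; |KB| = 40.80 ✓; ∠(LB, BK) = 90.00° ✓; |LB| = 11.20 ✓; bearing(L→A) − bearing(L→B) = 142.0° ✓; |LA| = 11.20 ✓; ∠(LA, AW) = 90.00° ✓; |AW| = 18.30 ✗.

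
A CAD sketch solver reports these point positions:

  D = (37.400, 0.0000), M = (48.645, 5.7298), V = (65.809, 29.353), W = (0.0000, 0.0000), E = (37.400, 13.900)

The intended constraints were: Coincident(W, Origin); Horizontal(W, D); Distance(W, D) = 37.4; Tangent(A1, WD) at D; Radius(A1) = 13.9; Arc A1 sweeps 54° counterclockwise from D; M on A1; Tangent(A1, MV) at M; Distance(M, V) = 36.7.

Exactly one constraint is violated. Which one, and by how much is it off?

Distance(M, V) = 36.7 — off by 7.50.

W = (0.00, 0.00) ✓; W.y = 0.00, D.y = 0.00 ✓; |WD| = 37.40 ✓; ∠(ED, DW) = 90.00° ✓; |ED| = 13.90 ✓; bearing(E→M) − bearing(E→D) = 54.00° ✓; |EM| = 13.90 ✓; ∠(EM, MV) = 90.00° ✓; |MV| = 29.20 ✗.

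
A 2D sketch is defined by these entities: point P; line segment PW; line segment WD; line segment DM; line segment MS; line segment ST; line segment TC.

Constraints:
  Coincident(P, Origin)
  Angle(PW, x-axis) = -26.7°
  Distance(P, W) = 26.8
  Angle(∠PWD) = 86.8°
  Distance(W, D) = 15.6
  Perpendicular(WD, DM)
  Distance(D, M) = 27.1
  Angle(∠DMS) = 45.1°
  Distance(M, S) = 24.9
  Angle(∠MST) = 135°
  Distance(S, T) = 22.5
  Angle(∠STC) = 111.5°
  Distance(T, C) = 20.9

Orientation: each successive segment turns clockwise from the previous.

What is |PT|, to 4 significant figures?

39.89

P is at the origin; PW runs at -26.7° with length 26.8, so W = (23.94, -12.04). ∠PWD = 86.8° gives WD at -119.9° from the x-axis; with |WD| = 15.6, D = (16.17, -25.57). The perpendicularity gives DM at right angles to WD, so DM runs at 150.1°; with |DM| = 27.1, M = (-7.327, -12.06). ∠DMS = 45.1° gives MS at 15.20° from the x-axis; with |MS| = 24.9, S = (16.70, -5.528). ∠MST = 135.0° gives ST at -29.80° from the x-axis; with |ST| = 22.5, T = (36.23, -16.71). Then |PT| = |T − P| = 39.89.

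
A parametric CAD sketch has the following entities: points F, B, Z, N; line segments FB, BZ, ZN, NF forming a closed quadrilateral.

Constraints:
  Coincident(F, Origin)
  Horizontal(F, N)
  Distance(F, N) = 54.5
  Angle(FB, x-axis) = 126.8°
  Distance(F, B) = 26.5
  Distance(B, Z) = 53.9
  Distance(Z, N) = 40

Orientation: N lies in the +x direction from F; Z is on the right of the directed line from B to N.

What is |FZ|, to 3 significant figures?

27.5

F is at the origin; FN is horizontal with |FN| = 54.5 and N in +x, so N = (54.5, 0). FB runs at 126.8° with |FB| = 26.5, so B = (-15.9, 21.2). Z is determined by |BZ| = 53.9 and |ZN| = 40.0 together: it lies at the intersection of circle(B, 53.9) and circle(N, 40.0). With |BN| = 73.5, the foot of the radical line on BN is 45.6 from B and the perpendicular offset is √(53.9² − 45.6²) = 28.7. Taking the right-of-BN solution: Z = (19.5, -19.4).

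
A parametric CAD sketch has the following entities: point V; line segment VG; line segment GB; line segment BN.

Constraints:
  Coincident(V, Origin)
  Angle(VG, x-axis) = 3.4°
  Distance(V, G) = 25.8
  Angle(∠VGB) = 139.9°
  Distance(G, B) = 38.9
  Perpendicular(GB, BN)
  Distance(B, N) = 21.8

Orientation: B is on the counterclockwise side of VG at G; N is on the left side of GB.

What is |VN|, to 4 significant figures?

58.86

V is at the origin; VG runs at 3.4° with length 25.8, so G = 25.8·(cos 3.4°, sin 3.4°) = (25.75, 1.530). ∠VGB = 139.9°, so GB runs at 3.4° + (180° − 139.9°) = 43.50° from the x-axis; with |GB| = 38.9, B = G + 38.9·(cos 43.50°, sin 43.50°) = (53.97, 28.31). The perpendicularity gives BN at right angles to GB; with |BN| = 21.8 on the left of GB, N = B + 21.8·(-0.6884, 0.7254) = (38.97, 44.12). Then |VN| = |N − V| = 58.86.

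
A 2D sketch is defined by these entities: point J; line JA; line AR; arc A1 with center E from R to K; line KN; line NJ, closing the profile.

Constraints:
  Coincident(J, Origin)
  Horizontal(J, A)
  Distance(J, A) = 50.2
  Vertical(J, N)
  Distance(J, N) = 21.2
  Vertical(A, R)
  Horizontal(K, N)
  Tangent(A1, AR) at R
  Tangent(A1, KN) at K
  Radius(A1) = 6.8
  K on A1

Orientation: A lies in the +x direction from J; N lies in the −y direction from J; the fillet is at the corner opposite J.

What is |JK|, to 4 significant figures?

48.30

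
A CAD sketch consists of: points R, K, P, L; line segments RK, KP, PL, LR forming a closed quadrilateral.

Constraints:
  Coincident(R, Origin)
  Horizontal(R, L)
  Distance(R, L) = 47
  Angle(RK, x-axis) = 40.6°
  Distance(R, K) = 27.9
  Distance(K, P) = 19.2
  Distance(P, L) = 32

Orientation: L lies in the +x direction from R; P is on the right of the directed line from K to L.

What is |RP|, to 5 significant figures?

15.000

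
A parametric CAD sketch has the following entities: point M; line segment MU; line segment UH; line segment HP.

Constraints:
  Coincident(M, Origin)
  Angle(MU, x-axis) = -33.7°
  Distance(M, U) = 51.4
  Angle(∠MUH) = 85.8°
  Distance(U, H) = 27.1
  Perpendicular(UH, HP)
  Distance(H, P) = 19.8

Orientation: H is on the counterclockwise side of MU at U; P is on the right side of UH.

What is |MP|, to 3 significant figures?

74.8

∠MUH = 85.8°, so UH runs at -33.7° + (180° − 85.8°) = 60.5° from the x-axis; with |UH| = 27.1, H = U + 27.1·(cos 60.5°, sin 60.5°) = (56.1, -4.93). UH ⟂ HP; with |HP| = 19.8 on the right of UH, P = H + 19.8·(0.870, -0.492) = (73.3, -14.7). Then |MP| = |P − M| = 74.8.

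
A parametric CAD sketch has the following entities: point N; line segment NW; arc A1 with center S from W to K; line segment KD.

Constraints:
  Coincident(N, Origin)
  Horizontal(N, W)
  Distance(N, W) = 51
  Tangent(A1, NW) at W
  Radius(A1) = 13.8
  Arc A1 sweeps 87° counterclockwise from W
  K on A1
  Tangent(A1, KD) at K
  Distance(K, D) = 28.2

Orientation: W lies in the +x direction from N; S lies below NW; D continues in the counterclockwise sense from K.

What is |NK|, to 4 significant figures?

39.45

Tangency of A1 to NW means the radius SW is perpendicular to NW, so S = W + (0, -13.8) = (51.00, -13.80). On A1, W sits at bearing 90° from S; an 87° counterclockwise sweep puts K at bearing 177°, so K = S + 13.8·(cos 177°, sin 177°) = (37.22, -13.08). Then |NK| = |K − N| = 39.45.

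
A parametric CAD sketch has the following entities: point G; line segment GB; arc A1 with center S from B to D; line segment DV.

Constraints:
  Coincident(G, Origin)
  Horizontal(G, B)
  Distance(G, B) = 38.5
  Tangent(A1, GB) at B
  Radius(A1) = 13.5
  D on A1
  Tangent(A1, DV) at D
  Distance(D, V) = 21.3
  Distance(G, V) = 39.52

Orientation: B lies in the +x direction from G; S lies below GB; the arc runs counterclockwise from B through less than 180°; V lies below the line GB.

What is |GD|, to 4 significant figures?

27.69

Checks: |GB| = 38.50 ✓; |SD| = 13.50 ✓; ∠(SD, DV) = 90.00° ✓; |DV| = 21.30 ✓; |GV| = 39.52 ✓.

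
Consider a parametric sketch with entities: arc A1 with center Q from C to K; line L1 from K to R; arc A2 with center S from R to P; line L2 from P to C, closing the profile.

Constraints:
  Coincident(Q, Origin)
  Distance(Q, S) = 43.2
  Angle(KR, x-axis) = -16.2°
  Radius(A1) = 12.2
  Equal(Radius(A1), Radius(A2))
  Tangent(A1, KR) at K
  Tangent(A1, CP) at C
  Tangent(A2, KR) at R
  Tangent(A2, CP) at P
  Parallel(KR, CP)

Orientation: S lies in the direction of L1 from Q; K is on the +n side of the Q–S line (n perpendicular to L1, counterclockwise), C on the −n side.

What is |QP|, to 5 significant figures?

44.890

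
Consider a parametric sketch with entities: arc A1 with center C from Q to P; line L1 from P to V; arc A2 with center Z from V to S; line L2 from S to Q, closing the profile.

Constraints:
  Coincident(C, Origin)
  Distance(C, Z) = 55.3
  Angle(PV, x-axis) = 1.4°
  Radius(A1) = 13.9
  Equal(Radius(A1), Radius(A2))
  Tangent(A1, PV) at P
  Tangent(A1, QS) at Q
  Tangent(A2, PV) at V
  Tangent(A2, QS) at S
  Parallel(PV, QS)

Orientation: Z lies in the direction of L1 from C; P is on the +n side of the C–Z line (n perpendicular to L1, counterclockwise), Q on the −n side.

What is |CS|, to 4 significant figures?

57.02

Tangency of A1 to both parallel lines with radius 13.9 puts P and Q at C ± 13.9·n: P = (-0.3396, 13.90), Q = (0.3396, -13.90). Equal radii place V and S the same way about Z: V = Z + 13.9·n = (54.94, 15.25), S = Z − 13.9·n = (55.62, -12.54). Then |CS| = |S − C| = 57.02.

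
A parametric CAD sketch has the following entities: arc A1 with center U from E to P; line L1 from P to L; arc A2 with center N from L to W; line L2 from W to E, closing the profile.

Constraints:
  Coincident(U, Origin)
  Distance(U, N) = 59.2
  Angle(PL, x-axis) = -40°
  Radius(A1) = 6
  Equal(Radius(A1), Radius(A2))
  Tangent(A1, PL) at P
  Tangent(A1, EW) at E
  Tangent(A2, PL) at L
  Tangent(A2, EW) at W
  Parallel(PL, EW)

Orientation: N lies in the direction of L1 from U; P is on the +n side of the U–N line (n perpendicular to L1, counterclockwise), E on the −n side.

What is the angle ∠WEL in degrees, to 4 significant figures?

11.46°

The slot axis is L1's direction at -40.0°, so u = (cos -40.0°, sin -40.0°) = (0.7660, -0.6428) and n = (−sin -40.0°, cos -40.0°) = (0.6428, 0.7660). U is at the origin and N lies 59.2 along u from U, so N = 59.2·u = (45.35, -38.05). Tangency of A1 to both parallel lines with radius 6.0 puts P and E at U ± 6.0·n: P = (3.857, 4.596), E = (-3.857, -4.596). Equal radii place L and W the same way about N: L = N + 6.0·n = (49.21, -33.46), W = N − 6.0·n = (41.49, -42.65). Then cos ∠WEL = EW·EL / (|EW||EL|), giving 11.46°.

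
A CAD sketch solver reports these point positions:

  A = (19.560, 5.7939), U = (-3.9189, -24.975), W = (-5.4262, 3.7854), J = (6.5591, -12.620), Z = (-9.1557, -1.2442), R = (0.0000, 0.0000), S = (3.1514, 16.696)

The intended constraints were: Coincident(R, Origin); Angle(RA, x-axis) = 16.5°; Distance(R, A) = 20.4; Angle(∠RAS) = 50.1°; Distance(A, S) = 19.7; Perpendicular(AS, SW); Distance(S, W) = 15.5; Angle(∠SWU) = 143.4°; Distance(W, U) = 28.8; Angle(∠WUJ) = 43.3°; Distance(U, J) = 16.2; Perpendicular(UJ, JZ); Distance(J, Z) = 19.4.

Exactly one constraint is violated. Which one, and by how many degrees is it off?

Perpendicular(UJ, JZ) — off by 4.40°.

R = (0.00, 0.00) ✓; RA at 16.50° ✓; |RA| = 20.40 ✓; ∠RAS = 50.10° ✓; |AS| = 19.70 ✓; ∠(AS, SW) = 90.00° ✓; |SW| = 15.50 ✓; ∠SWU = 143.4° ✓; |WU| = 28.80 ✓; ∠WUJ = 43.30° ✓; |UJ| = 16.20 ✓; ∠(UJ, JZ) = 94.40° ✗; |JZ| = 19.40 ✓.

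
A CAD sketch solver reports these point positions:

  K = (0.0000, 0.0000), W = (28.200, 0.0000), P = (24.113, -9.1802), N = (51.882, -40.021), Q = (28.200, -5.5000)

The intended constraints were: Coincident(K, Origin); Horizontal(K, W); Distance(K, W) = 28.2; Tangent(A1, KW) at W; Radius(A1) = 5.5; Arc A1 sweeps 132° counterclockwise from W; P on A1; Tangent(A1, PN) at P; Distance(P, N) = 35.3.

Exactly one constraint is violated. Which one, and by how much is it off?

Distance(P, N) = 35.3 — off by 6.20.

K = (0.00, 0.00) ✓; K.y = 0.00, W.y = 0.00 ✓; |KW| = 28.20 ✓; ∠(QW, WK) = 90.00° ✓; |QW| = 5.500 ✓; bearing(Q→P) − bearing(Q→W) = 132.0° ✓; |QP| = 5.500 ✓; ∠(QP, PN) = 90.00° ✓; |PN| = 41.50 ✗.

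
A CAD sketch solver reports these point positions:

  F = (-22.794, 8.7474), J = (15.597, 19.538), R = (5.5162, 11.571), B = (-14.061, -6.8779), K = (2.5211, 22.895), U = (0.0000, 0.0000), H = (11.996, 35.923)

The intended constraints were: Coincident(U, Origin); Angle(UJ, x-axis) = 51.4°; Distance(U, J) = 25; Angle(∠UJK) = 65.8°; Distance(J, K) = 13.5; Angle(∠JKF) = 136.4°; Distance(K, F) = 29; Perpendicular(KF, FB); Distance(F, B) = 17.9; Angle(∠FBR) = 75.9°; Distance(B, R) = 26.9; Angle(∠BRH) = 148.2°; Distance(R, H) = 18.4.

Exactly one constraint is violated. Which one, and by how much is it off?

Distance(R, H) = 18.4 — off by 6.80.

U = (0.00, 0.00) ✓; UJ at 51.40° ✓; |UJ| = 25.00 ✓; ∠UJK = 65.80° ✓; |JK| = 13.50 ✓; ∠JKF = 136.4° ✓; |KF| = 29.00 ✓; ∠(KF, FB) = 90.00° ✓; |FB| = 17.90 ✓; ∠FBR = 75.90° ✓; |BR| = 26.90 ✓; ∠BRH = 148.2° ✓; |RH| = 25.20 ✗.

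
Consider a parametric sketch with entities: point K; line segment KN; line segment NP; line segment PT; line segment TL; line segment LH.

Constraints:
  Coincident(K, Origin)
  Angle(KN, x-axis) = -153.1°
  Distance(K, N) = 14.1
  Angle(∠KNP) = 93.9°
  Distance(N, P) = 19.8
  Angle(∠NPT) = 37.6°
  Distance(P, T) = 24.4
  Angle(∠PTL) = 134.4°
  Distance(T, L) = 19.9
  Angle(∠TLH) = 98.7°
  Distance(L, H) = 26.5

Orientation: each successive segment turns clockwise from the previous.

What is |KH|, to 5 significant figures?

33.990

K is at the origin; KN runs at -153.1° with length 14.1, so N = (-12.574, -6.3793). ∠KNP = 93.9° gives NP at 120.80° from the x-axis; with |NP| = 19.8, P = (-22.713, 10.628). ∠NPT = 37.6° gives PT at -21.600° from the x-axis; with |PT| = 24.4, T = (-0.026248, 1.6458). ∠PTL = 134.4° gives TL at -67.200° from the x-axis; with |TL| = 19.9, L = (7.6853, -16.699). ∠TLH = 98.7° gives LH at -148.50° from the x-axis; with |LH| = 26.5, H = (-14.910, -30.545). Then |KH| = |H − K| = 33.990.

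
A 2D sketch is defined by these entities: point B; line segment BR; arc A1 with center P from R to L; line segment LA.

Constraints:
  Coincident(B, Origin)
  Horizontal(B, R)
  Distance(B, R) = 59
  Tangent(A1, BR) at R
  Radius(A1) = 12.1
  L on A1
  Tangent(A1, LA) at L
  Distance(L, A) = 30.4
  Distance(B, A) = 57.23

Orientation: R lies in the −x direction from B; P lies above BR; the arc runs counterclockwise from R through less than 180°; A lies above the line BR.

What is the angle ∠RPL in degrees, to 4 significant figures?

78.95°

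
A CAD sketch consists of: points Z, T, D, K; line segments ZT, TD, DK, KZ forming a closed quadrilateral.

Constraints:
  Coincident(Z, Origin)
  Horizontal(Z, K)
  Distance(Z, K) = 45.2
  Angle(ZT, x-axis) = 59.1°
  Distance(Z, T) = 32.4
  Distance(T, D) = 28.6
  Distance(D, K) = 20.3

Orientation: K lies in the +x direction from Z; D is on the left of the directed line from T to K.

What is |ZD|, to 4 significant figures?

48.66

Checks: |ZK| = 45.20 ✓; |ZT| = 32.40 ✓; |TD| = 28.60 ✓; |DK| = 20.30 ✓.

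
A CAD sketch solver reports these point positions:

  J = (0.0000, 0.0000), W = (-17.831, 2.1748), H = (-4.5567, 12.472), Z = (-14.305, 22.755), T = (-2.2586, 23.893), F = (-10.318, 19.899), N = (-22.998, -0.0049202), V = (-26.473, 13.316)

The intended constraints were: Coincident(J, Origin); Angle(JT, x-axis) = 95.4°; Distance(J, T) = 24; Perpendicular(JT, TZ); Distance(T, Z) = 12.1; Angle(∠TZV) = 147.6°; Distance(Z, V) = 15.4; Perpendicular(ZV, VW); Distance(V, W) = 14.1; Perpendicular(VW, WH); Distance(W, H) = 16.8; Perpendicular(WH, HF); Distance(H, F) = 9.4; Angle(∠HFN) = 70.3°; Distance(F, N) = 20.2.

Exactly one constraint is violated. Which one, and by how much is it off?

Distance(F, N) = 20.2 — off by 3.40.

J = (0.00, 0.00) ✓; JT at 95.40° ✓; |JT| = 24.00 ✓; ∠(JT, TZ) = 90.00° ✓; |TZ| = 12.10 ✓; ∠TZV = 147.6° ✓; |ZV| = 15.40 ✓; ∠(ZV, VW) = 90.00° ✓; |VW| = 14.10 ✓; ∠(VW, WH) = 90.00° ✓; |WH| = 16.80 ✓; ∠(WH, HF) = 90.00° ✓; |HF| = 9.400 ✓; ∠HFN = 70.30° ✓; |FN| = 23.60 ✗.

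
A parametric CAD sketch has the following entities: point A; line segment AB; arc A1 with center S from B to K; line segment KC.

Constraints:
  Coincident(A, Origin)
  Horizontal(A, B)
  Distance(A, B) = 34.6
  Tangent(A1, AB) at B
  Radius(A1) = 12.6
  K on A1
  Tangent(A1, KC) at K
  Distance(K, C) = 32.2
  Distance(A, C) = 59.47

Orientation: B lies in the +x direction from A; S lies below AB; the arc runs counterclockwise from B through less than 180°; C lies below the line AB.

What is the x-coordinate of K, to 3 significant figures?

23.1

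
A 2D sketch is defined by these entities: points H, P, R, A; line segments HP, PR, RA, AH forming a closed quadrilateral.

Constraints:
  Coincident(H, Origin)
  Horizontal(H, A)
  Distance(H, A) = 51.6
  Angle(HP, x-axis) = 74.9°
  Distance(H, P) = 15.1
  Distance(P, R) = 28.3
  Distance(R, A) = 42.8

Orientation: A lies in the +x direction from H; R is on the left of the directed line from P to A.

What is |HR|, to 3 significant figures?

41.8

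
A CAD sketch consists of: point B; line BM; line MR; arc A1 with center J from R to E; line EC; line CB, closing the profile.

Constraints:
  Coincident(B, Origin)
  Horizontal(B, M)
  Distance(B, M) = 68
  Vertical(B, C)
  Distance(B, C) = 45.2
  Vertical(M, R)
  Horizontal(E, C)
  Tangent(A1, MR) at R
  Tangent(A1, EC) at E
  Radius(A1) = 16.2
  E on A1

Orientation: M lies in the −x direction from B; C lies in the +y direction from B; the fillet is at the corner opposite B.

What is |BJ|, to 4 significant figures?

59.37

B is at the origin; B and M share the same y with |BM| = 68.0 and M on the −x side, so M = (-68.00, 0.000). B and C share the same x with |BC| = 45.2 and C on the +y side, so C = (0.000, 45.20). The virtual corner opposite B is at (-68.00, 45.20). The tangent condition forces JR to be normal to MR and the tangent condition forces JE to be normal to EC, with radius 16.2, so the center J sits 16.2 in from both sides at J = (-51.80, 29.00). Then |BJ| = |J − B| = 59.37.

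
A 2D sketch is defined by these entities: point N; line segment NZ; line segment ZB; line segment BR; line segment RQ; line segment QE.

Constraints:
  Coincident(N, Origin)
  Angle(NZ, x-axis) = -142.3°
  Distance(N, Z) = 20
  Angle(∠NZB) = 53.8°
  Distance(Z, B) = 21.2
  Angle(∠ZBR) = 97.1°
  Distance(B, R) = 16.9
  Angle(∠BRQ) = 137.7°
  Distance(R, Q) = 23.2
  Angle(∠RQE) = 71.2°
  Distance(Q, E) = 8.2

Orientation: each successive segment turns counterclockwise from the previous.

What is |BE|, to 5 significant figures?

33.254

N is at the origin; NZ runs at -142.3° with length 20.0, so Z = (-15.824, -12.231). ∠NZB = 53.8° gives ZB at -16.100° from the x-axis; with |ZB| = 21.2, B = (4.5440, -18.110). ∠ZBR = 97.1° gives BR at 66.800° from the x-axis; with |BR| = 16.9, R = (11.202, -2.5762). ∠BRQ = 137.7° gives RQ at 109.10° from the x-axis; with |RQ| = 23.2, Q = (3.6102, 19.347). ∠RQE = 71.2° gives QE at -142.10° from the x-axis; with |QE| = 8.2, E = (-2.8603, 14.309). Then |BE| = |E − B| = 33.254.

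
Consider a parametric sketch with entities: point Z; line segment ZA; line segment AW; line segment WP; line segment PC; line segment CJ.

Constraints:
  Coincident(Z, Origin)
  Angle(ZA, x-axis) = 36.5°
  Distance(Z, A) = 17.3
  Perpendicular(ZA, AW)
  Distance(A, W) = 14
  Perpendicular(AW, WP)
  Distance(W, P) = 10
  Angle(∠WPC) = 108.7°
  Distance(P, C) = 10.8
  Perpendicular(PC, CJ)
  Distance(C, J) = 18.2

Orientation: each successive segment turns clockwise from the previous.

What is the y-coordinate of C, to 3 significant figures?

-0.748

Z is at the origin; ZA runs at 36.5° with length 17.3, so A = (13.9, 10.3). ZA is perpendicular to AW, so AW runs at -53.5°; with |AW| = 14.0, W = (22.2, -0.964). AW ⟂ WP, so WP runs at -144°; with |WP| = 10.0, P = (14.2, -6.91). ∠WPC = 108.7° gives PC at 145° from the x-axis; with |PC| = 10.8, C = (5.33, -0.748). So C.y = -0.748.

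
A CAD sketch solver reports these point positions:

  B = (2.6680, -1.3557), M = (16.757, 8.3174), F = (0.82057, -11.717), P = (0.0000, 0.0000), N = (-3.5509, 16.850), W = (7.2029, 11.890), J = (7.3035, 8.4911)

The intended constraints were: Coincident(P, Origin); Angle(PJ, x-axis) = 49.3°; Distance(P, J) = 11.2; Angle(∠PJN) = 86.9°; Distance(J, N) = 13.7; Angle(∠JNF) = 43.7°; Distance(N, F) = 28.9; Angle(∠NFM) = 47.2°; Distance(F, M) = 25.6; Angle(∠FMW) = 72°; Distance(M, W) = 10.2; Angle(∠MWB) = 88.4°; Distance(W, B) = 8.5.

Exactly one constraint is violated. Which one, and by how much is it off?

Distance(W, B) = 8.5 — off by 5.50.

P = (0.00, 0.00) ✓; PJ at 49.30° ✓; |PJ| = 11.20 ✓; ∠PJN = 86.90° ✓; |JN| = 13.70 ✓; ∠JNF = 43.70° ✓; |NF| = 28.90 ✓; ∠NFM = 47.20° ✓; |FM| = 25.60 ✓; ∠FMW = 72.00° ✓; |MW| = 10.20 ✓; ∠MWB = 88.40° ✓; |WB| = 14.00 ✗.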